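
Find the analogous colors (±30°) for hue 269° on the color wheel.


Base hue: 269°
Left analog: (269 - 30) mod 360 = 239°
Right analog: (269 + 30) mod 360 = 299°
Analogous hues = 239° and 299°


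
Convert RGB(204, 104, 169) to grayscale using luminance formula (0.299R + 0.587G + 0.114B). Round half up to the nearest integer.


Gray = 0.299×R + 0.587×G + 0.114×B
Gray = 0.299×204 + 0.587×104 + 0.114×169
Gray = 60.996 + 61.048 + 19.266
Gray = 141.310 → round half up → 141
Gray = 141


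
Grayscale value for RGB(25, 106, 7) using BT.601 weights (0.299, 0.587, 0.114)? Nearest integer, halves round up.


Gray = 0.299×R + 0.587×G + 0.114×B
Gray = 0.299×25 + 0.587×106 + 0.114×7
Gray = 7.475 + 62.222 + 0.798
Gray = 70.495 → round half up → 70
Gray = 70


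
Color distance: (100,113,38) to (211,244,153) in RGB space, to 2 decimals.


d = √[(R₁-R₂)² + (G₁-G₂)² + (B₁-B₂)²]
d = √[(100-211)² + (113-244)² + (38-153)²]
d = √[12321 + 17161 + 13225]
d = √42707
d ≈ 206.66


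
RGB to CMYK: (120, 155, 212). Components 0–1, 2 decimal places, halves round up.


R'=120/255≈0.4706, G'=155/255≈0.6078, B'=212/255≈0.8314
K = 1 - max(R',G',B') = 1 - 212/255 = 43/255 = 0.16862… → 0.17
(1-R'-K)/(1-K) simplifies to (max-R)/max with max = 212:
C = (212-120)/212 = 92/212 = 0.43396… → 0.43
M = (212-155)/212 = 57/212 = 0.26886… → 0.27
Y = (212-212)/212 = 0/212 = 0 → 0.00
= CMYK(0.43, 0.27, 0.00, 0.17)


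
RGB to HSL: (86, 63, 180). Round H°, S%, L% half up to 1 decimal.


Normalize: R'=86/255≈0.3373, G'=63/255≈0.2471, B'=180/255≈0.7059
Max=180/255, Min=63/255, Δ=Max-Min=117/255
L = (Max+Min)/2 = (180+63)/510 = 243/510 = 0.47647… → L = 47.6%
L ≤ 0.5 → S = Δ/(Max+Min) = 117/(180+63) = 117/243 = 0.48148… → S = 48.1%
(the 1/255 factors cancel in S and H, so raw channel differences can be used)
Max is B' → H = 60 × ((R-G)/Δ + 4) = 60 × ((86-63)/117 + 4)
  23/117 + 4 = 0.1965… + 4 = 4.1965…
  H = 60 × 4.1965… = 251.794…° → H = 251.8°
= HSL(251.8°, 48.1%, 47.6%)


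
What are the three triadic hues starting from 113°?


Triadic: equally spaced at 120° intervals
H1 = 113°
H2 = (113 + 120) mod 360 = 233°
H3 = (113 + 240) mod 360 = 353°
Triadic = 113°, 233°, 353°


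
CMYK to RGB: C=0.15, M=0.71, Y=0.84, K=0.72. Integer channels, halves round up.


R = 255 × (1-C) × (1-K) = 255 × 0.85 × 0.28 = 60.69 → 61
G = 255 × (1-M) × (1-K) = 255 × 0.29 × 0.28 = 20.706 → 21
B = 255 × (1-Y) × (1-K) = 255 × 0.16 × 0.28 = 11.424 → 11
= RGB(61, 21, 11)


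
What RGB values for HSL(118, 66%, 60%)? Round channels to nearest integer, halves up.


H=118°, S=0.66, L=0.60
C = (1-|2L-1|)×S = (1-|0.20|)×0.66 = 0.528
H' = H/60 = 118/60 ≈ 1.9667; X = C×(1-|H' mod 2 - 1|) = 0.0176
m = L - C/2 = 0.60 - 0.264 = 0.336
Sector ⌊H'⌋ = 1 → (R',G',B') = (0.0176, 0.528, 0.0)
RGB = ((R'+m)×255, (G'+m)×255, (B'+m)×255) = (90.168, 220.32, 85.68)
Round half up → RGB(90, 220, 86)


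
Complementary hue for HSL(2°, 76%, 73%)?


Complement = opposite side of color wheel = hue + 180°
H' = (2 + 180) mod 360 = 182°
S and L unchanged.
= HSL(182°, 76%, 73%)


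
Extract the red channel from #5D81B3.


Color: #5D81B3
R = 5D = 93
G = 81 = 129
B = B3 = 179
Red = 93


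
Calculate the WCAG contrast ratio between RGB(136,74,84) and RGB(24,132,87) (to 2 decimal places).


Linearize each sRGB channel c=v/255: c/12.92 if c ≤ 0.04045 else ((c+0.055)/1.055)^2.4
L = 0.2126×R_lin + 0.7152×G_lin + 0.0722×B_lin
Color 1 (136,74,84):
  R=136: 136/255≈0.5333 > 0.04045 → ((0.5333+0.055)/1.055)^2.4 ≈ 0.24620
  G=74: 74/255≈0.2902 > 0.04045 → ((0.2902+0.055)/1.055)^2.4 ≈ 0.06848
  B=84: 84/255≈0.3294 > 0.04045 → ((0.3294+0.055)/1.055)^2.4 ≈ 0.08866
  L1 = 0.2126×0.24620 + 0.7152×0.06848 + 0.0722×0.08866 ≈ 0.10772
Color 2 (24,132,87):
  R=24: 24/255≈0.0941 > 0.04045 → ((0.0941+0.055)/1.055)^2.4 ≈ 0.00913
  G=132: 132/255≈0.5176 > 0.04045 → ((0.5176+0.055)/1.055)^2.4 ≈ 0.23074
  B=87: 87/255≈0.3412 > 0.04045 → ((0.3412+0.055)/1.055)^2.4 ≈ 0.09531
  L2 = 0.2126×0.00913 + 0.7152×0.23074 + 0.0722×0.09531 ≈ 0.17385
Lighter = 0.17385, Darker = 0.10772
Ratio = (L_lighter + 0.05) / (L_darker + 0.05)
Ratio = (0.17385 + 0.05) / (0.10772 + 0.05) = 0.22385 / 0.15772 ≈ 1.4193
Ratio ≈ 1.42:1


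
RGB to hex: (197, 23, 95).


R = 197 → C5 (hex)
G = 23 → 17 (hex)
B = 95 → 5F (hex)
Hex = #C5175F


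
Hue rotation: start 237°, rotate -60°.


New hue = (H + rotation) mod 360
New hue = (237 -60) mod 360
= 177 mod 360
= 177°


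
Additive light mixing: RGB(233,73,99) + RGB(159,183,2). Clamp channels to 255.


Additive: each channel = min(255, C₁+C₂)
R: 233+159 = 392 → 255
G: 73+183 = 256 → 255
B: 99+2 = 101 → 101
= RGB(255, 255, 101)


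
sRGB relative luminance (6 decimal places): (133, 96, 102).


Linearize each channel (sRGB transfer function): c = v/255; c_lin = c/12.92 if c ≤ 0.04045, else ((c+0.055)/1.055)^2.4
  R: 133/255 ≈ 0.521569 > 0.04045 → ((0.521569+0.055)/1.055)^2.4 ≈ 0.234551
  G: 96/255 ≈ 0.376471 > 0.04045 → ((0.376471+0.055)/1.055)^2.4 ≈ 0.116971
  B: 102/255 ≈ 0.400000 > 0.04045 → ((0.400000+0.055)/1.055)^2.4 ≈ 0.132868
R_lin = 0.234551, G_lin = 0.116971, B_lin = 0.132868
L = 0.2126×R + 0.7152×G + 0.0722×B
L = 0.2126×0.234551 + 0.7152×0.116971 + 0.0722×0.132868
L ≈ 0.143116


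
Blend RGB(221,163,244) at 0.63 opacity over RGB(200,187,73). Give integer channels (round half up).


C = α×F + (1-α)×B, with 1-α = 0.37
R: 0.63×221 + 0.37×200 = 139.23 + 74.00 = 213.23 → 213
G: 0.63×163 + 0.37×187 = 102.69 + 69.19 = 171.88 → 172
B: 0.63×244 + 0.37×73 = 153.72 + 27.01 = 180.73 → 181
= RGB(213, 172, 181)


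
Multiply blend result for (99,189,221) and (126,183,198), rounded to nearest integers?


Multiply: C = A×B/255, rounded to nearest integer
R: 99×126/255 = 12474/255 ≈ 48.918 → 49
G: 189×183/255 = 34587/255 ≈ 135.635 → 136
B: 221×198/255 = 43758/255 ≈ 171.600 → 172
= RGB(49, 136, 172)


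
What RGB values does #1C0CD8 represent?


1C → 28 (R)
0C → 12 (G)
D8 → 216 (B)
= RGB(28, 12, 216)


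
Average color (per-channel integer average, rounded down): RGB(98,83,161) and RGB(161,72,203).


Midpoint: each channel = ⌊(C₁+C₂)/2⌋
R: ⌊(98+161)/2⌋ = 129
G: ⌊(83+72)/2⌋ = 77
B: ⌊(161+203)/2⌋ = 182
= RGB(129, 77, 182)


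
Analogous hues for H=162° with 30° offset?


Base hue: 162°
Left analog: (162 - 30) mod 360 = 132°
Right analog: (162 + 30) mod 360 = 192°
Analogous hues = 132° and 192°


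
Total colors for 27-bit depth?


Colors = 2^bits = 2^27
= 134,217,728 colors


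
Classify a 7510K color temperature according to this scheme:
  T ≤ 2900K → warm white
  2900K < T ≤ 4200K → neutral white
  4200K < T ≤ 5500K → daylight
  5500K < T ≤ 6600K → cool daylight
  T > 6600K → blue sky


Temperature: 7510K
7510K > 6600K → blue sky
Classification: blue sky


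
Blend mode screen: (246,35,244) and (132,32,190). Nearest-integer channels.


Screen: C = 255 - (255-A)×(255-B)/255, rounded to nearest integer
R: 255 - (255-246)×(255-132)/255 = 255 - 1107/255 ≈ 255 - 4.341 = 250.659 → 251
G: 255 - (255-35)×(255-32)/255 = 255 - 49060/255 ≈ 255 - 192.392 = 62.608 → 63
B: 255 - (255-244)×(255-190)/255 = 255 - 715/255 ≈ 255 - 2.804 = 252.196 → 252
= RGB(251, 63, 252)


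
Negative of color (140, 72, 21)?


Invert: (255-R, 255-G, 255-B)
R: 255-140 = 115
G: 255-72 = 183
B: 255-21 = 234
= RGB(115, 183, 234)


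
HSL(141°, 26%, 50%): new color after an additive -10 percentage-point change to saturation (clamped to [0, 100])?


Original S = 26%
Adjustment = -10 percentage points
New S = 26 + (-10) = 16
Clamp to [0, 100] → 16
= HSL(141°, 16%, 50%)


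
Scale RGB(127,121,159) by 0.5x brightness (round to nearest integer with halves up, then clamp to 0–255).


Multiply each channel by 0.5, round half up, clamp to [0, 255]
R: 127×0.5 = 63.5 → round → 64
G: 121×0.5 = 60.5 → round → 61
B: 159×0.5 = 79.5 → round → 80
= RGB(64, 61, 80)


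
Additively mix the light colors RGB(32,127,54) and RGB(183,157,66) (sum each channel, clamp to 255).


Additive: each channel = min(255, C₁+C₂)
R: 32+183 = 215 → 215
G: 127+157 = 284 → 255
B: 54+66 = 120 → 120
= RGB(215, 255, 120)


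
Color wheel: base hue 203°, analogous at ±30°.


Base hue: 203°
Left analog: (203 - 30) mod 360 = 173°
Right analog: (203 + 30) mod 360 = 233°
Analogous hues = 173° and 233°


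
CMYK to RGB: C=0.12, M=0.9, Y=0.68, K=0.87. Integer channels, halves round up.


R = 255 × (1-C) × (1-K) = 255 × 0.88 × 0.13 = 29.172 → 29
G = 255 × (1-M) × (1-K) = 255 × 0.10 × 0.13 = 3.315 → 3
B = 255 × (1-Y) × (1-K) = 255 × 0.32 × 0.13 = 10.608 → 11
= RGB(29, 3, 11)


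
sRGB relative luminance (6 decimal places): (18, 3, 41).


Linearize each channel (sRGB transfer function): c = v/255; c_lin = c/12.92 if c ≤ 0.04045, else ((c+0.055)/1.055)^2.4
  R: 18/255 ≈ 0.070588 > 0.04045 → ((0.070588+0.055)/1.055)^2.4 ≈ 0.006049
  G: 3/255 ≈ 0.011765 ≤ 0.04045 → 0.011765/12.92 ≈ 0.000911
  B: 41/255 ≈ 0.160784 > 0.04045 → ((0.160784+0.055)/1.055)^2.4 ≈ 0.022174
R_lin = 0.006049, G_lin = 0.000911, B_lin = 0.022174
L = 0.2126×R + 0.7152×G + 0.0722×B
L = 0.2126×0.006049 + 0.7152×0.000911 + 0.0722×0.022174
L ≈ 0.003538


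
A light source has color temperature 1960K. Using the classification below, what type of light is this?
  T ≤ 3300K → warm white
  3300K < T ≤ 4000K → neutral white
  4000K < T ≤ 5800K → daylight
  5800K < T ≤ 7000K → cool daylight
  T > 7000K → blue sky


Temperature: 1960K
1960K ≤ 3300K → warm white
Classification: warm white


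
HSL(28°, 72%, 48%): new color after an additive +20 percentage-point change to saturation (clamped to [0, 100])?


Original S = 72%
Adjustment = +20 percentage points
New S = 72 + (20) = 92
Clamp to [0, 100] → 92
= HSL(28°, 92%, 48%)


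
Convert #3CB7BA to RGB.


3C → 60 (R)
B7 → 183 (G)
BA → 186 (B)
= RGB(60, 183, 186)


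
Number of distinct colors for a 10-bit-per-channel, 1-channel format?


Total bits = 10 bits/channel × 1 channels = 10 bits
Distinct colors = 2^10
= 1,024 colors


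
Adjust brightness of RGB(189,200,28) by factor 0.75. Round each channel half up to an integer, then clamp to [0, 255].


Multiply each channel by 0.75, round half up, clamp to [0, 255]
R: 189×0.75 = 141.75 → round → 142
G: 200×0.75 = 150
B: 28×0.75 = 21
= RGB(142, 150, 21)


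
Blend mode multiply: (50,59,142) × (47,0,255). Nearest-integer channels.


Multiply: C = A×B/255, rounded to nearest integer
R: 50×47/255 = 2350/255 ≈ 9.216 → 9
G: 59×0/255 = 0/255 ≈ 0.000 → 0
B: 142×255/255 = 36210/255 ≈ 142.000 → 142
= RGB(9, 0, 142)


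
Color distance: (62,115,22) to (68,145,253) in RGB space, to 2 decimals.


d = √[(R₁-R₂)² + (G₁-G₂)² + (B₁-B₂)²]
d = √[(62-68)² + (115-145)² + (22-253)²]
d = √[36 + 900 + 53361]
d = √54297
d ≈ 233.02


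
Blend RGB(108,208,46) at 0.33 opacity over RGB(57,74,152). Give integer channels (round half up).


C = α×F + (1-α)×B, with 1-α = 0.67
R: 0.33×108 + 0.67×57 = 35.64 + 38.19 = 73.83 → 74
G: 0.33×208 + 0.67×74 = 68.64 + 49.58 = 118.22 → 118
B: 0.33×46 + 0.67×152 = 15.18 + 101.84 = 117.02 → 117
= RGB(74, 118, 117)


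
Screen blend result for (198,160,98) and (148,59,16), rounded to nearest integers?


Screen: C = 255 - (255-A)×(255-B)/255, rounded to nearest integer
R: 255 - (255-198)×(255-148)/255 = 255 - 6099/255 ≈ 255 - 23.918 = 231.082 → 231
G: 255 - (255-160)×(255-59)/255 = 255 - 18620/255 ≈ 255 - 73.020 = 181.980 → 182
B: 255 - (255-98)×(255-16)/255 = 255 - 37523/255 ≈ 255 - 147.149 = 107.851 → 108
= RGB(231, 182, 108)


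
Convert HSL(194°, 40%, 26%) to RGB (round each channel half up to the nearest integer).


H=194°, S=0.40, L=0.26
C = (1-|2L-1|)×S = (1-|-0.48|)×0.40 = 0.208
H' = H/60 = 194/60 ≈ 3.2333; X = C×(1-|H' mod 2 - 1|) ≈ 0.1595
m = L - C/2 = 0.26 - 0.104 = 0.156
Sector ⌊H'⌋ = 3 → (R',G',B') = (0.0, ≈0.1595, 0.208)
RGB = ((R'+m)×255, (G'+m)×255, (B'+m)×255) = (39.78, 80.444, 92.82)
Round half up → RGB(40, 80, 93)


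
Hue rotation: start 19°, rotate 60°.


New hue = (H + rotation) mod 360
New hue = (19 + 60) mod 360
= 79 mod 360
= 79°


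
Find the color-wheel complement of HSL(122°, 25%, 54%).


Complement = opposite side of color wheel = hue + 180°
H' = (122 + 180) mod 360 = 302°
S and L unchanged.
= HSL(302°, 25%, 54%)


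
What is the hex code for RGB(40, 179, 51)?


R = 40 → 28 (hex)
G = 179 → B3 (hex)
B = 51 → 33 (hex)
Hex = #28B333


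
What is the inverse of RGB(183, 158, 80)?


Invert: (255-R, 255-G, 255-B)
R: 255-183 = 72
G: 255-158 = 97
B: 255-80 = 175
= RGB(72, 97, 175)


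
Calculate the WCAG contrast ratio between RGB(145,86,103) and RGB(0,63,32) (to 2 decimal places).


Linearize each sRGB channel c=v/255: c/12.92 if c ≤ 0.04045 else ((c+0.055)/1.055)^2.4
L = 0.2126×R_lin + 0.7152×G_lin + 0.0722×B_lin
Color 1 (145,86,103):
  R=145: 145/255≈0.5686 > 0.04045 → ((0.5686+0.055)/1.055)^2.4 ≈ 0.28315
  G=86: 86/255≈0.3373 > 0.04045 → ((0.3373+0.055)/1.055)^2.4 ≈ 0.09306
  B=103: 103/255≈0.4039 > 0.04045 → ((0.4039+0.055)/1.055)^2.4 ≈ 0.13563
  L1 = 0.2126×0.28315 + 0.7152×0.09306 + 0.0722×0.13563 ≈ 0.13655
Color 2 (0,63,32):
  R=0: 0/255≈0.0000 ≤ 0.04045 → 0.0000/12.92 ≈ 0.00000
  G=63: 63/255≈0.2471 > 0.04045 → ((0.2471+0.055)/1.055)^2.4 ≈ 0.04971
  B=32: 32/255≈0.1255 > 0.04045 → ((0.1255+0.055)/1.055)^2.4 ≈ 0.01444
  L2 = 0.2126×0.00000 + 0.7152×0.04971 + 0.0722×0.01444 ≈ 0.03659
Lighter = 0.13655, Darker = 0.03659
Ratio = (L_lighter + 0.05) / (L_darker + 0.05)
Ratio = (0.13655 + 0.05) / (0.03659 + 0.05) = 0.18655 / 0.08659 ≈ 2.1543
Ratio ≈ 2.15:1


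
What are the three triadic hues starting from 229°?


Triadic: equally spaced at 120° intervals
H1 = 229°
H2 = (229 + 120) mod 360 = 349°
H3 = (229 + 240) mod 360 = 109°
Triadic = 229°, 349°, 109°


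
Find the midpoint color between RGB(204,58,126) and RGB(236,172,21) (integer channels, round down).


Midpoint: each channel = ⌊(C₁+C₂)/2⌋
R: ⌊(204+236)/2⌋ = 220
G: ⌊(58+172)/2⌋ = 115
B: ⌊(126+21)/2⌋ = 73
= RGB(220, 115, 73)


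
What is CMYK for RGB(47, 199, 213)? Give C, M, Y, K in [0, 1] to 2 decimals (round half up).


R'=47/255≈0.1843, G'=199/255≈0.7804, B'=213/255≈0.8353
K = 1 - max(R',G',B') = 1 - 213/255 = 42/255 = 0.16470… → 0.16
(1-R'-K)/(1-K) simplifies to (max-R)/max with max = 213:
C = (213-47)/213 = 166/213 = 0.77934… → 0.78
M = (213-199)/213 = 14/213 = 0.06572… → 0.07
Y = (213-213)/213 = 0/213 = 0 → 0.00
= CMYK(0.78, 0.07, 0.00, 0.16)


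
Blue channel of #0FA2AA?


Color: #0FA2AA
R = 0F = 15
G = A2 = 162
B = AA = 170
Blue = 170


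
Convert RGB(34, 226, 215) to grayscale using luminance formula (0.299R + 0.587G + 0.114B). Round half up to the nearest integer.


Gray = 0.299×R + 0.587×G + 0.114×B
Gray = 0.299×34 + 0.587×226 + 0.114×215
Gray = 10.166 + 132.662 + 24.510
Gray = 167.338 → round half up → 167
Gray = 167


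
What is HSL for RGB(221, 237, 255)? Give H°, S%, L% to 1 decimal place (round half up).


Normalize: R'=221/255≈0.8667, G'=237/255≈0.9294, B'=255/255≈1.0000
Max=255/255, Min=221/255, Δ=Max-Min=34/255
L = (Max+Min)/2 = (255+221)/510 = 476/510 = 0.93333… → L = 93.3%
L > 0.5 → S = Δ/(2-Max-Min) = 34/(510-255-221) = 34/34 = 1 → S = 100.0%
(the 1/255 factors cancel in S and H, so raw channel differences can be used)
Max is B' → H = 60 × ((R-G)/Δ + 4) = 60 × ((221-237)/34 + 4)
  -16/34 + 4 = -0.4705… + 4 = 3.5294…
  H = 60 × 3.5294… = 211.764…° → H = 211.8°
= HSL(211.8°, 100.0%, 93.3%)


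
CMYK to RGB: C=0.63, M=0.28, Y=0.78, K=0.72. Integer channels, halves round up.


R = 255 × (1-C) × (1-K) = 255 × 0.37 × 0.28 = 26.418 → 26
G = 255 × (1-M) × (1-K) = 255 × 0.72 × 0.28 = 51.408 → 51
B = 255 × (1-Y) × (1-K) = 255 × 0.22 × 0.28 = 15.708 → 16
= RGB(26, 51, 16)


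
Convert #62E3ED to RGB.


62 → 98 (R)
E3 → 227 (G)
ED → 237 (B)
= RGB(98, 227, 237)


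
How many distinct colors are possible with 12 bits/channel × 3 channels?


Total bits = 12 bits/channel × 3 channels = 36 bits
Distinct colors = 2^36
= 68,719,476,736 colors


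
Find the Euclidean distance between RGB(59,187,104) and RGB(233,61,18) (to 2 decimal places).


d = √[(R₁-R₂)² + (G₁-G₂)² + (B₁-B₂)²]
d = √[(59-233)² + (187-61)² + (104-18)²]
d = √[30276 + 15876 + 7396]
d = √53548
d ≈ 231.40


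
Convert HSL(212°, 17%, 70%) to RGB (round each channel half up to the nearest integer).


H=212°, S=0.17, L=0.70
C = (1-|2L-1|)×S = (1-|0.40|)×0.17 = 0.102
H' = H/60 = 212/60 ≈ 3.5333; X = C×(1-|H' mod 2 - 1|) = 0.0476
m = L - C/2 = 0.70 - 0.051 = 0.649
Sector ⌊H'⌋ = 3 → (R',G',B') = (0.0, 0.0476, 0.102)
RGB = ((R'+m)×255, (G'+m)×255, (B'+m)×255) = (165.495, 177.633, 191.505)
Round half up → RGB(165, 178, 192)


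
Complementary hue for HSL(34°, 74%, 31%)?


Complement = opposite side of color wheel = hue + 180°
H' = (34 + 180) mod 360 = 214°
S and L unchanged.
= HSL(214°, 74%, 31%)


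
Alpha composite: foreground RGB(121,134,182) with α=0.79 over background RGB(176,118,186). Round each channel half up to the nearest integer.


C = α×F + (1-α)×B, with 1-α = 0.21
R: 0.79×121 + 0.21×176 = 95.59 + 36.96 = 132.55 → 133
G: 0.79×134 + 0.21×118 = 105.86 + 24.78 = 130.64 → 131
B: 0.79×182 + 0.21×186 = 143.78 + 39.06 = 182.84 → 183
= RGB(133, 131, 183)


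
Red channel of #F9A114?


Color: #F9A114
R = F9 = 249
G = A1 = 161
B = 14 = 20
Red = 249


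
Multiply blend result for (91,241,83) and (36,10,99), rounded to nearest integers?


Multiply: C = A×B/255, rounded to nearest integer
R: 91×36/255 = 3276/255 ≈ 12.847 → 13
G: 241×10/255 = 2410/255 ≈ 9.451 → 9
B: 83×99/255 = 8217/255 ≈ 32.224 → 32
= RGB(13, 9, 32)


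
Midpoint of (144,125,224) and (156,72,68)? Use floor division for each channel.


Midpoint: each channel = ⌊(C₁+C₂)/2⌋
R: ⌊(144+156)/2⌋ = 150
G: ⌊(125+72)/2⌋ = 98
B: ⌊(224+68)/2⌋ = 146
= RGB(150, 98, 146)


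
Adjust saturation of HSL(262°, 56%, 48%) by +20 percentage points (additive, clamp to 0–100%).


Original S = 56%
Adjustment = +20 percentage points
New S = 56 + (20) = 76
Clamp to [0, 100] → 76
= HSL(262°, 76%, 48%)


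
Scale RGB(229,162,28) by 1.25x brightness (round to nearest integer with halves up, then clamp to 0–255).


Multiply each channel by 1.25, round half up, clamp to [0, 255]
R: 229×1.25 = 286.25 → round → 286 → clamp → 255
G: 162×1.25 = 202.5 → round → 203
B: 28×1.25 = 35
= RGB(255, 203, 35)


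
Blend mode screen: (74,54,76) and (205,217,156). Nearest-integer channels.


Screen: C = 255 - (255-A)×(255-B)/255, rounded to nearest integer
R: 255 - (255-74)×(255-205)/255 = 255 - 9050/255 ≈ 255 - 35.490 = 219.510 → 220
G: 255 - (255-54)×(255-217)/255 = 255 - 7638/255 ≈ 255 - 29.953 = 225.047 → 225
B: 255 - (255-76)×(255-156)/255 = 255 - 17721/255 ≈ 255 - 69.494 = 185.506 → 186
= RGB(220, 225, 186)


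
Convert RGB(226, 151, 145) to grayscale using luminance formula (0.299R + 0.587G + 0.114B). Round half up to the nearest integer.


Gray = 0.299×R + 0.587×G + 0.114×B
Gray = 0.299×226 + 0.587×151 + 0.114×145
Gray = 67.574 + 88.637 + 16.530
Gray = 172.741 → round half up → 173
Gray = 173


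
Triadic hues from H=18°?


Triadic: equally spaced at 120° intervals
H1 = 18°
H2 = (18 + 120) mod 360 = 138°
H3 = (18 + 240) mod 360 = 258°
Triadic = 18°, 138°, 258°


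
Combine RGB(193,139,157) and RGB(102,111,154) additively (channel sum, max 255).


Additive: each channel = min(255, C₁+C₂)
R: 193+102 = 295 → 255
G: 139+111 = 250 → 250
B: 157+154 = 311 → 255
= RGB(255, 250, 255)


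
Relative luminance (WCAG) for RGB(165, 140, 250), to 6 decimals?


Linearize each channel (sRGB transfer function): c = v/255; c_lin = c/12.92 if c ≤ 0.04045, else ((c+0.055)/1.055)^2.4
  R: 165/255 ≈ 0.647059 > 0.04045 → ((0.647059+0.055)/1.055)^2.4 ≈ 0.376262
  G: 140/255 ≈ 0.549020 > 0.04045 → ((0.549020+0.055)/1.055)^2.4 ≈ 0.262251
  B: 250/255 ≈ 0.980392 > 0.04045 → ((0.980392+0.055)/1.055)^2.4 ≈ 0.955973
R_lin = 0.376262, G_lin = 0.262251, B_lin = 0.955973
L = 0.2126×R + 0.7152×G + 0.0722×B
L = 0.2126×0.376262 + 0.7152×0.262251 + 0.0722×0.955973
L ≈ 0.336576


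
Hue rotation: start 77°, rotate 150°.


New hue = (H + rotation) mod 360
New hue = (77 + 150) mod 360
= 227 mod 360
= 227°


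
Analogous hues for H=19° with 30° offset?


Base hue: 19°
Left analog: (19 - 30) mod 360 = 349°
Right analog: (19 + 30) mod 360 = 49°
Analogous hues = 349° and 49°


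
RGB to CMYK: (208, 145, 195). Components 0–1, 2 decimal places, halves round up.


R'=208/255≈0.8157, G'=145/255≈0.5686, B'=195/255≈0.7647
K = 1 - max(R',G',B') = 1 - 208/255 = 47/255 = 0.18431… → 0.18
(1-R'-K)/(1-K) simplifies to (max-R)/max with max = 208:
C = (208-208)/208 = 0/208 = 0 → 0.00
M = (208-145)/208 = 63/208 = 0.30288… → 0.30
Y = (208-195)/208 = 13/208 = 0.0625 → 0.06
= CMYK(0.00, 0.30, 0.06, 0.18)


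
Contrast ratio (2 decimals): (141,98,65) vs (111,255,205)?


Linearize each sRGB channel c=v/255: c/12.92 if c ≤ 0.04045 else ((c+0.055)/1.055)^2.4
L = 0.2126×R_lin + 0.7152×G_lin + 0.0722×B_lin
Color 1 (141,98,65):
  R=141: 141/255≈0.5529 > 0.04045 → ((0.5529+0.055)/1.055)^2.4 ≈ 0.26636
  G=98: 98/255≈0.3843 > 0.04045 → ((0.3843+0.055)/1.055)^2.4 ≈ 0.12214
  B=65: 65/255≈0.2549 > 0.04045 → ((0.2549+0.055)/1.055)^2.4 ≈ 0.05286
  L1 = 0.2126×0.26636 + 0.7152×0.12214 + 0.0722×0.05286 ≈ 0.14780
Color 2 (111,255,205):
  R=111: 111/255≈0.4353 > 0.04045 → ((0.4353+0.055)/1.055)^2.4 ≈ 0.15896
  G=255: 255/255≈1.0000 > 0.04045 → ((1.0000+0.055)/1.055)^2.4 ≈ 1.00000
  B=205: 205/255≈0.8039 > 0.04045 → ((0.8039+0.055)/1.055)^2.4 ≈ 0.61050
  L2 = 0.2126×0.15896 + 0.7152×1.00000 + 0.0722×0.61050 ≈ 0.79307
Lighter = 0.79307, Darker = 0.14780
Ratio = (L_lighter + 0.05) / (L_darker + 0.05)
Ratio = (0.79307 + 0.05) / (0.14780 + 0.05) = 0.84307 / 0.19780 ≈ 4.2623
Ratio ≈ 4.26:1


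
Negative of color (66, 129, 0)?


Invert: (255-R, 255-G, 255-B)
R: 255-66 = 189
G: 255-129 = 126
B: 255-0 = 255
= RGB(189, 126, 255)


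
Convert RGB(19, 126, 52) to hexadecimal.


R = 19 → 13 (hex)
G = 126 → 7E (hex)
B = 52 → 34 (hex)
Hex = #137E34


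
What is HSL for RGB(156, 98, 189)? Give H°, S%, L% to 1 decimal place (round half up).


Normalize: R'=156/255≈0.6118, G'=98/255≈0.3843, B'=189/255≈0.7412
Max=189/255, Min=98/255, Δ=Max-Min=91/255
L = (Max+Min)/2 = (189+98)/510 = 287/510 = 0.56274… → L = 56.3%
L > 0.5 → S = Δ/(2-Max-Min) = 91/(510-189-98) = 91/223 = 0.40807… → S = 40.8%
(the 1/255 factors cancel in S and H, so raw channel differences can be used)
Max is B' → H = 60 × ((R-G)/Δ + 4) = 60 × ((156-98)/91 + 4)
  58/91 + 4 = 0.6373… + 4 = 4.6373…
  H = 60 × 4.6373… = 278.241…° → H = 278.2°
= HSL(278.2°, 40.8%, 56.3%)


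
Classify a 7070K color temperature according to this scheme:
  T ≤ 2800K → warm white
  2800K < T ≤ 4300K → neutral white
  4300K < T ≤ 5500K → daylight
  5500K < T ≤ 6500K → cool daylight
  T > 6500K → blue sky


Temperature: 7070K
7070K > 6500K → blue sky
Classification: blue sky


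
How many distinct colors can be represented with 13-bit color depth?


Colors = 2^bits = 2^13
= 8,192 colors


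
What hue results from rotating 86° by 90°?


New hue = (H + rotation) mod 360
New hue = (86 + 90) mod 360
= 176 mod 360
= 176°


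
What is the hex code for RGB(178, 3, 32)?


R = 178 → B2 (hex)
G = 3 → 03 (hex)
B = 32 → 20 (hex)
Hex = #B20320


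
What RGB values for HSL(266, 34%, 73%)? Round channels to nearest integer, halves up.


H=266°, S=0.34, L=0.73
C = (1-|2L-1|)×S = (1-|0.46|)×0.34 = 0.1836
H' = H/60 = 266/60 ≈ 4.4333; X = C×(1-|H' mod 2 - 1|) = 0.07956
m = L - C/2 = 0.73 - 0.0918 = 0.6382
Sector ⌊H'⌋ = 4 → (R',G',B') = (0.07956, 0.0, 0.1836)
RGB = ((R'+m)×255, (G'+m)×255, (B'+m)×255) = (183.0288, 162.741, 209.559)
Round half up → RGB(183, 163, 210)


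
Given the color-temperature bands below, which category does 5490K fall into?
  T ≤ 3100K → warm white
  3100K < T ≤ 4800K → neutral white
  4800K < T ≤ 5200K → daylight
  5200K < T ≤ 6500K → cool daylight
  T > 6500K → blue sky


Temperature: 5490K
5200K < 5490K ≤ 6500K → cool daylight
Classification: cool daylight


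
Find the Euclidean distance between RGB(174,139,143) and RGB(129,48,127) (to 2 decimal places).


d = √[(R₁-R₂)² + (G₁-G₂)² + (B₁-B₂)²]
d = √[(174-129)² + (139-48)² + (143-127)²]
d = √[2025 + 8281 + 256]
d = √10562
d ≈ 102.77


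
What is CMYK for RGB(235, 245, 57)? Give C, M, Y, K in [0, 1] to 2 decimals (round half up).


R'=235/255≈0.9216, G'=245/255≈0.9608, B'=57/255≈0.2235
K = 1 - max(R',G',B') = 1 - 245/255 = 10/255 = 0.03921… → 0.04
(1-R'-K)/(1-K) simplifies to (max-R)/max with max = 245:
C = (245-235)/245 = 10/245 = 0.04081… → 0.04
M = (245-245)/245 = 0/245 = 0 → 0.00
Y = (245-57)/245 = 188/245 = 0.76734… → 0.77
= CMYK(0.04, 0.00, 0.77, 0.04)


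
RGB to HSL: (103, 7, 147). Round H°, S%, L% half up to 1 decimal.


Normalize: R'=103/255≈0.4039, G'=7/255≈0.0275, B'=147/255≈0.5765
Max=147/255, Min=7/255, Δ=Max-Min=140/255
L = (Max+Min)/2 = (147+7)/510 = 154/510 = 0.30196… → L = 30.2%
L ≤ 0.5 → S = Δ/(Max+Min) = 140/(147+7) = 140/154 = 0.90909… → S = 90.9%
(the 1/255 factors cancel in S and H, so raw channel differences can be used)
Max is B' → H = 60 × ((R-G)/Δ + 4) = 60 × ((103-7)/140 + 4)
  96/140 + 4 = 0.6857… + 4 = 4.6857…
  H = 60 × 4.6857… = 281.142…° → H = 281.1°
= HSL(281.1°, 90.9%, 30.2%)


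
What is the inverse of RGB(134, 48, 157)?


Invert: (255-R, 255-G, 255-B)
R: 255-134 = 121
G: 255-48 = 207
B: 255-157 = 98
= RGB(121, 207, 98)


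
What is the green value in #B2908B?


Color: #B2908B
R = B2 = 178
G = 90 = 144
B = 8B = 139
Green = 144


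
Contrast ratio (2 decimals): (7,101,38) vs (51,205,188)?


Linearize each sRGB channel c=v/255: c/12.92 if c ≤ 0.04045 else ((c+0.055)/1.055)^2.4
L = 0.2126×R_lin + 0.7152×G_lin + 0.0722×B_lin
Color 1 (7,101,38):
  R=7: 7/255≈0.0275 ≤ 0.04045 → 0.0275/12.92 ≈ 0.00212
  G=101: 101/255≈0.3961 > 0.04045 → ((0.3961+0.055)/1.055)^2.4 ≈ 0.13014
  B=38: 38/255≈0.1490 > 0.04045 → ((0.1490+0.055)/1.055)^2.4 ≈ 0.01938
  L1 = 0.2126×0.00212 + 0.7152×0.13014 + 0.0722×0.01938 ≈ 0.09492
Color 2 (51,205,188):
  R=51: 51/255≈0.2000 > 0.04045 → ((0.2000+0.055)/1.055)^2.4 ≈ 0.03310
  G=205: 205/255≈0.8039 > 0.04045 → ((0.8039+0.055)/1.055)^2.4 ≈ 0.61050
  B=188: 188/255≈0.7373 > 0.04045 → ((0.7373+0.055)/1.055)^2.4 ≈ 0.50289
  L2 = 0.2126×0.03310 + 0.7152×0.61050 + 0.0722×0.50289 ≈ 0.47997
Lighter = 0.47997, Darker = 0.09492
Ratio = (L_lighter + 0.05) / (L_darker + 0.05)
Ratio = (0.47997 + 0.05) / (0.09492 + 0.05) = 0.52997 / 0.14492 ≈ 3.6569
Ratio ≈ 3.66:1


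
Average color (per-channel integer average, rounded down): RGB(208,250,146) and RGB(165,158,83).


Midpoint: each channel = ⌊(C₁+C₂)/2⌋
R: ⌊(208+165)/2⌋ = 186
G: ⌊(250+158)/2⌋ = 204
B: ⌊(146+83)/2⌋ = 114
= RGB(186, 204, 114)


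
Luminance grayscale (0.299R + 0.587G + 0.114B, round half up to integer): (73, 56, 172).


Gray = 0.299×R + 0.587×G + 0.114×B
Gray = 0.299×73 + 0.587×56 + 0.114×172
Gray = 21.827 + 32.872 + 19.608
Gray = 74.307 → round half up → 74
Gray = 74


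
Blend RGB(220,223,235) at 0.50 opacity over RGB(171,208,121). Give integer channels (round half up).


C = α×F + (1-α)×B, with 1-α = 0.50
R: 0.50×220 + 0.50×171 = 110.00 + 85.50 = 195.50 → 196
G: 0.50×223 + 0.50×208 = 111.50 + 104.00 = 215.50 → 216
B: 0.50×235 + 0.50×121 = 117.50 + 60.50 = 178.00 → 178
= RGB(196, 216, 178)


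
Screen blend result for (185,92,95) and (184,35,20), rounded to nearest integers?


Screen: C = 255 - (255-A)×(255-B)/255, rounded to nearest integer
R: 255 - (255-185)×(255-184)/255 = 255 - 4970/255 ≈ 255 - 19.490 = 235.510 → 236
G: 255 - (255-92)×(255-35)/255 = 255 - 35860/255 ≈ 255 - 140.627 = 114.373 → 114
B: 255 - (255-95)×(255-20)/255 = 255 - 37600/255 ≈ 255 - 147.451 = 107.549 → 108
= RGB(236, 114, 108)


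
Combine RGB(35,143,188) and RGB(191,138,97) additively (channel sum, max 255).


Additive: each channel = min(255, C₁+C₂)
R: 35+191 = 226 → 226
G: 143+138 = 281 → 255
B: 188+97 = 285 → 255
= RGB(226, 255, 255)


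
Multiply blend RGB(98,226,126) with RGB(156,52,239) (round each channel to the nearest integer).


Multiply: C = A×B/255, rounded to nearest integer
R: 98×156/255 = 15288/255 ≈ 59.953 → 60
G: 226×52/255 = 11752/255 ≈ 46.086 → 46
B: 126×239/255 = 30114/255 ≈ 118.094 → 118
= RGB(60, 46, 118)


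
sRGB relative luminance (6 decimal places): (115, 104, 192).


Linearize each channel (sRGB transfer function): c = v/255; c_lin = c/12.92 if c ≤ 0.04045, else ((c+0.055)/1.055)^2.4
  R: 115/255 ≈ 0.450980 > 0.04045 → ((0.450980+0.055)/1.055)^2.4 ≈ 0.171441
  G: 104/255 ≈ 0.407843 > 0.04045 → ((0.407843+0.055)/1.055)^2.4 ≈ 0.138432
  B: 192/255 ≈ 0.752941 > 0.04045 → ((0.752941+0.055)/1.055)^2.4 ≈ 0.527115
R_lin = 0.171441, G_lin = 0.138432, B_lin = 0.527115
L = 0.2126×R + 0.7152×G + 0.0722×B
L = 0.2126×0.171441 + 0.7152×0.138432 + 0.0722×0.527115
L ≈ 0.173512


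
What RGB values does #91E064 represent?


91 → 145 (R)
E0 → 224 (G)
64 → 100 (B)
= RGB(145, 224, 100)


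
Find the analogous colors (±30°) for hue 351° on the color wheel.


Base hue: 351°
Left analog: (351 - 30) mod 360 = 321°
Right analog: (351 + 30) mod 360 = 21°
Analogous hues = 321° and 21°


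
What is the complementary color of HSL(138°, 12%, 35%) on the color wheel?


Complement = opposite side of color wheel = hue + 180°
H' = (138 + 180) mod 360 = 318°
S and L unchanged.
= HSL(318°, 12%, 35%)


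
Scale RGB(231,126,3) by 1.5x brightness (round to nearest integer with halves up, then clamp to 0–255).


Multiply each channel by 1.5, round half up, clamp to [0, 255]
R: 231×1.5 = 346.5 → round → 347 → clamp → 255
G: 126×1.5 = 189
B: 3×1.5 = 4.5 → round → 5
= RGB(255, 189, 5)


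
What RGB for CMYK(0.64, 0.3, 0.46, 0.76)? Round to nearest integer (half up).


R = 255 × (1-C) × (1-K) = 255 × 0.36 × 0.24 = 22.032 → 22
G = 255 × (1-M) × (1-K) = 255 × 0.70 × 0.24 = 42.84 → 43
B = 255 × (1-Y) × (1-K) = 255 × 0.54 × 0.24 = 33.048 → 33
= RGB(22, 43, 33)


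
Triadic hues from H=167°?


Triadic: equally spaced at 120° intervals
H1 = 167°
H2 = (167 + 120) mod 360 = 287°
H3 = (167 + 240) mod 360 = 47°
Triadic = 167°, 287°, 47°


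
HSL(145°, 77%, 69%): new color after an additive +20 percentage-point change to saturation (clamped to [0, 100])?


Original S = 77%
Adjustment = +20 percentage points
New S = 77 + (20) = 97
Clamp to [0, 100] → 97
= HSL(145°, 97%, 69%)


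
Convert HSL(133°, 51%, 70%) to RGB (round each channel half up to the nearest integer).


H=133°, S=0.51, L=0.70
C = (1-|2L-1|)×S = (1-|0.40|)×0.51 = 0.306
H' = H/60 = 133/60 ≈ 2.2167; X = C×(1-|H' mod 2 - 1|) = 0.0663
m = L - C/2 = 0.70 - 0.153 = 0.547
Sector ⌊H'⌋ = 2 → (R',G',B') = (0.0, 0.306, 0.0663)
RGB = ((R'+m)×255, (G'+m)×255, (B'+m)×255) = (139.485, 217.515, 156.3915)
Round half up → RGB(139, 218, 156)


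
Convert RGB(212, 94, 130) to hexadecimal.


R = 212 → D4 (hex)
G = 94 → 5E (hex)
B = 130 → 82 (hex)
Hex = #D45E82


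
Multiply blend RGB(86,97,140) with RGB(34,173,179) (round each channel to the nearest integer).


Multiply: C = A×B/255, rounded to nearest integer
R: 86×34/255 = 2924/255 ≈ 11.467 → 11
G: 97×173/255 = 16781/255 ≈ 65.808 → 66
B: 140×179/255 = 25060/255 ≈ 98.275 → 98
= RGB(11, 66, 98)


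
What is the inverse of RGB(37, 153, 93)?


Invert: (255-R, 255-G, 255-B)
R: 255-37 = 218
G: 255-153 = 102
B: 255-93 = 162
= RGB(218, 102, 162)


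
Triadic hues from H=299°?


Triadic: equally spaced at 120° intervals
H1 = 299°
H2 = (299 + 120) mod 360 = 59°
H3 = (299 + 240) mod 360 = 179°
Triadic = 299°, 59°, 179°


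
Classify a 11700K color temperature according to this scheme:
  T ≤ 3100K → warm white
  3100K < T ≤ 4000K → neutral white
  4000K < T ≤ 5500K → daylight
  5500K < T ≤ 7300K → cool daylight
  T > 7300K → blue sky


Temperature: 11700K
11700K > 7300K → blue sky
Classification: blue sky


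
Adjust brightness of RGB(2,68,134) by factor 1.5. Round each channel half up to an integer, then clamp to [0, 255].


Multiply each channel by 1.5, round half up, clamp to [0, 255]
R: 2×1.5 = 3
G: 68×1.5 = 102
B: 134×1.5 = 201
= RGB(3, 102, 201)


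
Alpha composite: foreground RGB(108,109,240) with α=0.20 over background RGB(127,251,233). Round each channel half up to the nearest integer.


C = α×F + (1-α)×B, with 1-α = 0.80
R: 0.20×108 + 0.80×127 = 21.60 + 101.60 = 123.20 → 123
G: 0.20×109 + 0.80×251 = 21.80 + 200.80 = 222.60 → 223
B: 0.20×240 + 0.80×233 = 48.00 + 186.40 = 234.40 → 234
= RGB(123, 223, 234)


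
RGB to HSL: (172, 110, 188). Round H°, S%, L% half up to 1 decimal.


Normalize: R'=172/255≈0.6745, G'=110/255≈0.4314, B'=188/255≈0.7373
Max=188/255, Min=110/255, Δ=Max-Min=78/255
L = (Max+Min)/2 = (188+110)/510 = 298/510 = 0.58431… → L = 58.4%
L > 0.5 → S = Δ/(2-Max-Min) = 78/(510-188-110) = 78/212 = 0.36792… → S = 36.8%
(the 1/255 factors cancel in S and H, so raw channel differences can be used)
Max is B' → H = 60 × ((R-G)/Δ + 4) = 60 × ((172-110)/78 + 4)
  62/78 + 4 = 0.7948… + 4 = 4.7948…
  H = 60 × 4.7948… = 287.692…° → H = 287.7°
= HSL(287.7°, 36.8%, 58.4%)


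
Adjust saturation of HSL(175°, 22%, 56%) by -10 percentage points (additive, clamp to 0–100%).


Original S = 22%
Adjustment = -10 percentage points
New S = 22 + (-10) = 12
Clamp to [0, 100] → 12
= HSL(175°, 12%, 56%)


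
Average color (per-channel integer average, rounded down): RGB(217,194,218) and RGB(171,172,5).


Midpoint: each channel = ⌊(C₁+C₂)/2⌋
R: ⌊(217+171)/2⌋ = 194
G: ⌊(194+172)/2⌋ = 183
B: ⌊(218+5)/2⌋ = 111
= RGB(194, 183, 111)


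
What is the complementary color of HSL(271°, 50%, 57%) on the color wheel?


Complement = opposite side of color wheel = hue + 180°
H' = (271 + 180) mod 360 = 91°
S and L unchanged.
= HSL(91°, 50%, 57%)


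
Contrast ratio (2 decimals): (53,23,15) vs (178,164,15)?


Linearize each sRGB channel c=v/255: c/12.92 if c ≤ 0.04045 else ((c+0.055)/1.055)^2.4
L = 0.2126×R_lin + 0.7152×G_lin + 0.0722×B_lin
Color 1 (53,23,15):
  R=53: 53/255≈0.2078 > 0.04045 → ((0.2078+0.055)/1.055)^2.4 ≈ 0.03560
  G=23: 23/255≈0.0902 > 0.04045 → ((0.0902+0.055)/1.055)^2.4 ≈ 0.00857
  B=15: 15/255≈0.0588 > 0.04045 → ((0.0588+0.055)/1.055)^2.4 ≈ 0.00478
  L1 = 0.2126×0.03560 + 0.7152×0.00857 + 0.0722×0.00478 ≈ 0.01404
Color 2 (178,164,15):
  R=178: 178/255≈0.6980 > 0.04045 → ((0.6980+0.055)/1.055)^2.4 ≈ 0.44520
  G=164: 164/255≈0.6431 > 0.04045 → ((0.6431+0.055)/1.055)^2.4 ≈ 0.37124
  B=15: 15/255≈0.0588 > 0.04045 → ((0.0588+0.055)/1.055)^2.4 ≈ 0.00478
  L2 = 0.2126×0.44520 + 0.7152×0.37124 + 0.0722×0.00478 ≈ 0.36050
Lighter = 0.36050, Darker = 0.01404
Ratio = (L_lighter + 0.05) / (L_darker + 0.05)
Ratio = (0.36050 + 0.05) / (0.01404 + 0.05) = 0.41050 / 0.06404 ≈ 6.4100
Ratio ≈ 6.41:1


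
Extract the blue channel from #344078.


Color: #344078
R = 34 = 52
G = 40 = 64
B = 78 = 120
Blue = 120


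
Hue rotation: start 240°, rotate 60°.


New hue = (H + rotation) mod 360
New hue = (240 + 60) mod 360
= 300 mod 360
= 300°


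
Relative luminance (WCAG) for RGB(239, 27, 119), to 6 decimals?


Linearize each channel (sRGB transfer function): c = v/255; c_lin = c/12.92 if c ≤ 0.04045, else ((c+0.055)/1.055)^2.4
  R: 239/255 ≈ 0.937255 > 0.04045 → ((0.937255+0.055)/1.055)^2.4 ≈ 0.863157
  G: 27/255 ≈ 0.105882 > 0.04045 → ((0.105882+0.055)/1.055)^2.4 ≈ 0.010960
  B: 119/255 ≈ 0.466667 > 0.04045 → ((0.466667+0.055)/1.055)^2.4 ≈ 0.184475
R_lin = 0.863157, G_lin = 0.010960, B_lin = 0.184475
L = 0.2126×R + 0.7152×G + 0.0722×B
L = 0.2126×0.863157 + 0.7152×0.010960 + 0.0722×0.184475
L ≈ 0.204665


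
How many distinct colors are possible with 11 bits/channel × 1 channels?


Total bits = 11 bits/channel × 1 channels = 11 bits
Distinct colors = 2^11
= 2,048 colors


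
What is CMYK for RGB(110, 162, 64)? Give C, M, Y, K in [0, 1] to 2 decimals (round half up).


R'=110/255≈0.4314, G'=162/255≈0.6353, B'=64/255≈0.2510
K = 1 - max(R',G',B') = 1 - 162/255 = 93/255 = 0.36470… → 0.36
(1-R'-K)/(1-K) simplifies to (max-R)/max with max = 162:
C = (162-110)/162 = 52/162 = 0.32098… → 0.32
M = (162-162)/162 = 0/162 = 0 → 0.00
Y = (162-64)/162 = 98/162 = 0.60493… → 0.60
= CMYK(0.32, 0.00, 0.60, 0.36)


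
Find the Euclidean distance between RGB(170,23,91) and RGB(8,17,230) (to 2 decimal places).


d = √[(R₁-R₂)² + (G₁-G₂)² + (B₁-B₂)²]
d = √[(170-8)² + (23-17)² + (91-230)²]
d = √[26244 + 36 + 19321]
d = √45601
d ≈ 213.54


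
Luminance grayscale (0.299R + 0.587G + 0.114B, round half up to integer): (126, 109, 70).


Gray = 0.299×R + 0.587×G + 0.114×B
Gray = 0.299×126 + 0.587×109 + 0.114×70
Gray = 37.674 + 63.983 + 7.980
Gray = 109.637 → round half up → 110
Gray = 110


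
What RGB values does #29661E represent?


29 → 41 (R)
66 → 102 (G)
1E → 30 (B)
= RGB(41, 102, 30)


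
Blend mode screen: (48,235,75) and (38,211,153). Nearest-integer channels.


Screen: C = 255 - (255-A)×(255-B)/255, rounded to nearest integer
R: 255 - (255-48)×(255-38)/255 = 255 - 44919/255 ≈ 255 - 176.153 = 78.847 → 79
G: 255 - (255-235)×(255-211)/255 = 255 - 880/255 ≈ 255 - 3.451 = 251.549 → 252
B: 255 - (255-75)×(255-153)/255 = 255 - 18360/255 ≈ 255 - 72.000 = 183.000 → 183
= RGB(79, 252, 183)


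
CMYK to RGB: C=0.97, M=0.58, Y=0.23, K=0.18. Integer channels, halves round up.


R = 255 × (1-C) × (1-K) = 255 × 0.03 × 0.82 = 6.273 → 6
G = 255 × (1-M) × (1-K) = 255 × 0.42 × 0.82 = 87.822 → 88
B = 255 × (1-Y) × (1-K) = 255 × 0.77 × 0.82 = 161.007 → 161
= RGB(6, 88, 161)


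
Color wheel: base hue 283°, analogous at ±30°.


Base hue: 283°
Left analog: (283 - 30) mod 360 = 253°
Right analog: (283 + 30) mod 360 = 313°
Analogous hues = 253° and 313°


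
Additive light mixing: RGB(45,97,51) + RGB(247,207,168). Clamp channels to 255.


Additive: each channel = min(255, C₁+C₂)
R: 45+247 = 292 → 255
G: 97+207 = 304 → 255
B: 51+168 = 219 → 219
= RGB(255, 255, 219)


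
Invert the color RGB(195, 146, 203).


Invert: (255-R, 255-G, 255-B)
R: 255-195 = 60
G: 255-146 = 109
B: 255-203 = 52
= RGB(60, 109, 52)


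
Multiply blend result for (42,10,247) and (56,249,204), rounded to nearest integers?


Multiply: C = A×B/255, rounded to nearest integer
R: 42×56/255 = 2352/255 ≈ 9.224 → 9
G: 10×249/255 = 2490/255 ≈ 9.765 → 10
B: 247×204/255 = 50388/255 ≈ 197.600 → 198
= RGB(9, 10, 198)
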